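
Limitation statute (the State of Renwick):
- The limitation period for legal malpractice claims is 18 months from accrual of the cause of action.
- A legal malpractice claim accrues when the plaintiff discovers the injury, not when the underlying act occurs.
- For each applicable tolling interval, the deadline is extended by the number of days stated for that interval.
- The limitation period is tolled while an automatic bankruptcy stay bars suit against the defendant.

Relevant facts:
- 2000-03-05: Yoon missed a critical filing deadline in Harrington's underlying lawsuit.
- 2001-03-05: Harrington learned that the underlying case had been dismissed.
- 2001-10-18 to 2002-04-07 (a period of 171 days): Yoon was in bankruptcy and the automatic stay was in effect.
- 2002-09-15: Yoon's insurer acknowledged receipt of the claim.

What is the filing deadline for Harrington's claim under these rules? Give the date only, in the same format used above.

2003-02-23

The claim did not accrue until Harrington discovered the injury on 2001-03-05; the 2000-03-05 act date does not start the clock under the stated rule.
Adding the 18 months base period to 2001-03-05 gives a deadline of 2002-09-05, before any tolling.
The period was tolled for 171 days by the automatic bankruptcy stay (2001-10-18 to 2002-04-07), pushing the deadline to 2003-02-23.
The other events in the timeline have no effect on the limitation period under the stated rules.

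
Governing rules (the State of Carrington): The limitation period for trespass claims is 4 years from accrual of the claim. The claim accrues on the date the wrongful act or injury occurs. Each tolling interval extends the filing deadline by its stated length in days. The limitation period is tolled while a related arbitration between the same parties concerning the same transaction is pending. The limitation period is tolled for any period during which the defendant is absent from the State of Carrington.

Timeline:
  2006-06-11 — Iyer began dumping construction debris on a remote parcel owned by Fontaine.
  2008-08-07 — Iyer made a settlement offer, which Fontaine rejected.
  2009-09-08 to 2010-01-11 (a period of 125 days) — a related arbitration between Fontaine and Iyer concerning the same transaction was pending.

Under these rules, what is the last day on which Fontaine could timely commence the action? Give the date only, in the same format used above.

The limitation period began to run on 2006-06-11.
4 years from 2006-06-11 is 2010-06-11.
The pending related arbitration from 2009-09-08 to 2010-01-11 tolled the period for 125 days, extending the deadline to 2010-10-14.
The other events in the timeline have no effect on the limitation period under the stated rules.

2010-10-14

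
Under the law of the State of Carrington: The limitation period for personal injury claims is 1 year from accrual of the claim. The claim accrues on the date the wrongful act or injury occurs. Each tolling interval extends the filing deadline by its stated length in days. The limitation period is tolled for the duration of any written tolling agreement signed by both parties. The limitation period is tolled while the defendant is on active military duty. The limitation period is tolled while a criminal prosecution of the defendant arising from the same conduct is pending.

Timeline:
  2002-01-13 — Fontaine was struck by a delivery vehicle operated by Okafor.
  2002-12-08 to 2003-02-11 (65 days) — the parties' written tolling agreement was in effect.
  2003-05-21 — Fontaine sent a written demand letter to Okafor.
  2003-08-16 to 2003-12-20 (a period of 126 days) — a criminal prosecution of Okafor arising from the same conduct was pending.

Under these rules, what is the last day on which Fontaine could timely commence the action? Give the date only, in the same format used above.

2003-03-19

The claim accrued on 2002-01-13, when the wrongful act occurred.
1 year from 2002-01-13 is 2003-01-13.
Because the written tolling agreement ran from 2002-12-08 to 2003-02-11, the deadline is extended by 65 days to 2003-03-19.
The pending criminal prosecution starting 2003-08-16 came too late — the period had run on 2003-03-19 — and so does not extend the deadline.
None of the other events listed affects the running of the period under the stated rules.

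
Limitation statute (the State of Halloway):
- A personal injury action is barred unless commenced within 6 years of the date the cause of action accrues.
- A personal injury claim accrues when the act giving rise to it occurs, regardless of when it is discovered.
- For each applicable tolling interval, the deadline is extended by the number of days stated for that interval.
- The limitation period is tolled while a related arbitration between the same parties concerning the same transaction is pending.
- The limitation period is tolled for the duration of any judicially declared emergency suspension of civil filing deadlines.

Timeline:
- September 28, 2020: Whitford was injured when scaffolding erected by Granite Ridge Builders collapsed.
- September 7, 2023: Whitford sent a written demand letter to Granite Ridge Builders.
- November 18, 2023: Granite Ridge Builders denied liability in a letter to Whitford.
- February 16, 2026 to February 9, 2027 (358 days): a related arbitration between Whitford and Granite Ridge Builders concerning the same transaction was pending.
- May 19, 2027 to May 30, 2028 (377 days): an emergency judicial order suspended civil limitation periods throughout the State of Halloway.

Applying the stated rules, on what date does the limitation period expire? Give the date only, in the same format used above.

The limitation period began to run on September 28, 2020.
The untolled deadline — 6 years after September 28, 2020 — is September 28, 2026.
The period was tolled for 358 days by the pending related arbitration (February 16, 2026 to February 9, 2027), pushing the deadline to September 21, 2027.
The period was tolled for 377 days by the emergency suspension of filing deadlines (May 19, 2027 to May 30, 2028), pushing the deadline to October 2, 2028.
The other events in the timeline have no effect on the limitation period under the stated rules.

October 2, 2028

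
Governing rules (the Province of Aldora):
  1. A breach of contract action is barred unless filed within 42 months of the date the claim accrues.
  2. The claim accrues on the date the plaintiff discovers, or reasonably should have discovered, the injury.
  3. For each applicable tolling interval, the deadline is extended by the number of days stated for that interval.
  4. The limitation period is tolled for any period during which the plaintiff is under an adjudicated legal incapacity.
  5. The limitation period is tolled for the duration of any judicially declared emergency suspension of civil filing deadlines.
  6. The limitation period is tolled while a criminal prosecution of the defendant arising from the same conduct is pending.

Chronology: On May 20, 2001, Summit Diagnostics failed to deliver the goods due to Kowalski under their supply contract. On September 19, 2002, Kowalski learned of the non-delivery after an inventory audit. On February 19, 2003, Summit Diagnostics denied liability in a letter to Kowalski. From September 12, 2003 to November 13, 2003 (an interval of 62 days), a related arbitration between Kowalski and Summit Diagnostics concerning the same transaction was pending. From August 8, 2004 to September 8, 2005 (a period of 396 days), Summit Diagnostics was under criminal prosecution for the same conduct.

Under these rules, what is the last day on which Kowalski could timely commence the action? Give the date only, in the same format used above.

Accrual is tied to discovery, so the period began on September 19, 2002 rather than on May 20, 2001 when the act occurred.
The untolled deadline — 42 months after September 19, 2002 — is March 19, 2006.
The period was tolled for 396 days by the pending criminal prosecution (August 8, 2004 to September 8, 2005), pushing the deadline to April 19, 2007.
Although a pending arbitration ran from September 12, 2003 to November 13, 2003, the stated rules do not make that a tolling event, so it is disregarded.
The other events in the timeline have no effect on the limitation period under the stated rules.

April 19, 2007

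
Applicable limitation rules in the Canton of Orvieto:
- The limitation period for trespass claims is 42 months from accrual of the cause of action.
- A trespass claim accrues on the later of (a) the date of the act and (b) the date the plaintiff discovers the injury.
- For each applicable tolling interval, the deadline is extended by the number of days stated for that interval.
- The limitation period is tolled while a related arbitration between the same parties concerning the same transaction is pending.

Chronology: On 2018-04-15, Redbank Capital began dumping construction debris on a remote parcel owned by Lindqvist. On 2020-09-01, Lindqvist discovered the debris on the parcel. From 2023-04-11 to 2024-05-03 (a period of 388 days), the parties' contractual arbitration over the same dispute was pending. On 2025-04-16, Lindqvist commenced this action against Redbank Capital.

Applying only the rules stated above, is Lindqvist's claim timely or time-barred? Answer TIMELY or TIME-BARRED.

TIME-BARRED

Taking the later of the act (2018-04-15) and discovery (2020-09-01), the claim accrued on 2020-09-01.
Adding the 42 months base period to 2020-09-01 gives a deadline of 2024-03-01, before any tolling.
The period was tolled for 388 days by the pending related arbitration (2023-04-11 to 2024-05-03), pushing the deadline to 2025-03-24.
Filing on 2025-04-16 missed the 2025-03-24 deadline — the action is time-barred.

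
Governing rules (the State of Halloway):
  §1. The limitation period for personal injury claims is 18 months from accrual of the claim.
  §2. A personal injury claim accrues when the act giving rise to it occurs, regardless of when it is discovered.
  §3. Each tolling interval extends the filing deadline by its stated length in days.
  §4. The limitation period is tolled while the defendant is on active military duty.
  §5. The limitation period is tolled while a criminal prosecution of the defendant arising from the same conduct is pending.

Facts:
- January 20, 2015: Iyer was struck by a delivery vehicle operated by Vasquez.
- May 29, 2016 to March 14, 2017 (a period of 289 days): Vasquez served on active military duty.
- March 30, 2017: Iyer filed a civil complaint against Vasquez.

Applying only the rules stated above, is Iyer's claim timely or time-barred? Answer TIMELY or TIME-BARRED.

The limitation period began to run on January 20, 2015.
18 months from January 20, 2015 is July 20, 2016.
The defendant's active military service from May 29, 2016 to March 14, 2017 tolled the period for 289 days, extending the deadline to May 5, 2017.
Filing on March 30, 2017 beat the May 5, 2017 deadline — the action is timely.

TIMELY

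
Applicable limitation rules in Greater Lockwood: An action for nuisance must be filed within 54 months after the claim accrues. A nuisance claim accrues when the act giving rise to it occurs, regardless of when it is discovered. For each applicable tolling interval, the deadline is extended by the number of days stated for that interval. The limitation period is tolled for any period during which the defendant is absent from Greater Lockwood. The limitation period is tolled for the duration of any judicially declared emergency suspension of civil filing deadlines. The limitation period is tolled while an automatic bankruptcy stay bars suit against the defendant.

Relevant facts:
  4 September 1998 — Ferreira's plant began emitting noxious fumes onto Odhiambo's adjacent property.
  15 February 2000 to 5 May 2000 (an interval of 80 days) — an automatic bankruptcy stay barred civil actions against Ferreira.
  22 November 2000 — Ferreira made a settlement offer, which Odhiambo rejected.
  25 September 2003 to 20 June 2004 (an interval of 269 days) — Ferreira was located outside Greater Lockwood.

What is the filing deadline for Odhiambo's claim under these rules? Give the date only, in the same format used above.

23 May 2003

The claim accrued on 4 September 1998, the date of the act.
The untolled deadline — 54 months after 4 September 1998 — is 4 March 2003.
Because the automatic bankruptcy stay ran from 15 February 2000 to 5 May 2000, the deadline is extended by 80 days to 23 May 2003.
The defendant's absence from the jurisdiction starting 25 September 2003 came too late — the period had run on 23 May 2003 — and so does not extend the deadline.
Nothing else in the chronology tolls or restarts the period.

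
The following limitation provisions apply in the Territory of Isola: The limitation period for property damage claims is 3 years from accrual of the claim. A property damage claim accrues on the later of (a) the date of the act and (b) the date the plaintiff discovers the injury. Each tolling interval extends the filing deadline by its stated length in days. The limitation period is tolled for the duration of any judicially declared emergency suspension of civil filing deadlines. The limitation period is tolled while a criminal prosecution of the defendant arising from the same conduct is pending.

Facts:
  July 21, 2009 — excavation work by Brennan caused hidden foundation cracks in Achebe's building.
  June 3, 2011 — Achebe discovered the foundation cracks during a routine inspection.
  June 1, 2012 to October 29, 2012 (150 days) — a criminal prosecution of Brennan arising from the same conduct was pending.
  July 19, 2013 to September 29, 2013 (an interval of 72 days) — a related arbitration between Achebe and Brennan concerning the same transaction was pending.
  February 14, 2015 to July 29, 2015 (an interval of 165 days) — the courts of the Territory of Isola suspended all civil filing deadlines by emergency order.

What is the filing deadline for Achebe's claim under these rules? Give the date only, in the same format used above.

October 31, 2014

The claim accrued on June 3, 2011 — the later of the July 21, 2009 act and the June 3, 2011 discovery.
3 years from June 3, 2011 is June 3, 2014.
The period was tolled for 150 days by the pending criminal prosecution (June 1, 2012 to October 29, 2012), pushing the deadline to October 31, 2014.
The emergency suspension of filing deadlines from February 14, 2015 to July 29, 2015 began after the period had already run on October 31, 2014, so it has no tolling effect.
The pending related arbitration from July 19, 2013 to September 29, 2013 does not toll the period, because no stated rule makes a pending arbitration a tolling event.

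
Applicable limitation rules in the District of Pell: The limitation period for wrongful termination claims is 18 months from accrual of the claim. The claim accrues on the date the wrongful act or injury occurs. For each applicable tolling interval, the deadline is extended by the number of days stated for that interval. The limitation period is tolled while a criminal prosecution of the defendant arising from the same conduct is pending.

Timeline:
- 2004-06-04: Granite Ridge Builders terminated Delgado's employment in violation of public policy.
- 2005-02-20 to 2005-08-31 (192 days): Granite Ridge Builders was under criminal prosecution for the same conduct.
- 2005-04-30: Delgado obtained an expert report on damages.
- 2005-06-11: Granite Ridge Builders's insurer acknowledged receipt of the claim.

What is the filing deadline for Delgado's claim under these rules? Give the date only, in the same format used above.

The limitation period began to run on 2004-06-04.
18 months from 2004-06-04 is 2005-12-04.
The pending criminal prosecution from 2005-02-20 to 2005-08-31 tolled the period for 192 days, extending the deadline to 2006-06-14.
Nothing else in the chronology tolls or restarts the period.

2006-06-14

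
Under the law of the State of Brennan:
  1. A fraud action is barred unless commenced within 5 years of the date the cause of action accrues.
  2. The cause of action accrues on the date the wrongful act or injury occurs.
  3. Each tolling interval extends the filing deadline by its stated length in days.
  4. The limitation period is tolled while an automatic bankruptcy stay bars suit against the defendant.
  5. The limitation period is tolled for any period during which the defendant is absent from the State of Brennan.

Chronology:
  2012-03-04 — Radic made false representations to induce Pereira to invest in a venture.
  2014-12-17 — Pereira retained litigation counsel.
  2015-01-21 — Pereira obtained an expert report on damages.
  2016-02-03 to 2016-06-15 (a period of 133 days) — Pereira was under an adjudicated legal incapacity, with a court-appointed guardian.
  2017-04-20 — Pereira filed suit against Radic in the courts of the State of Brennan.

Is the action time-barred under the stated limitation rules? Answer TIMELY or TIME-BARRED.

The claim accrued on 2012-03-04, when the wrongful act occurred.
Adding the 5 years base period to 2012-03-04 gives a deadline of 2017-03-04, before any tolling.
The plaintiff's legal incapacity from 2016-02-03 to 2016-06-15 does not toll the period, because no stated rule makes the plaintiff's incapacity a tolling event.
Nothing else in the chronology tolls or restarts the period.
Pereira filed on 2017-04-20, after the 2017-03-04 deadline, so the action is time-barred.

TIME-BARRED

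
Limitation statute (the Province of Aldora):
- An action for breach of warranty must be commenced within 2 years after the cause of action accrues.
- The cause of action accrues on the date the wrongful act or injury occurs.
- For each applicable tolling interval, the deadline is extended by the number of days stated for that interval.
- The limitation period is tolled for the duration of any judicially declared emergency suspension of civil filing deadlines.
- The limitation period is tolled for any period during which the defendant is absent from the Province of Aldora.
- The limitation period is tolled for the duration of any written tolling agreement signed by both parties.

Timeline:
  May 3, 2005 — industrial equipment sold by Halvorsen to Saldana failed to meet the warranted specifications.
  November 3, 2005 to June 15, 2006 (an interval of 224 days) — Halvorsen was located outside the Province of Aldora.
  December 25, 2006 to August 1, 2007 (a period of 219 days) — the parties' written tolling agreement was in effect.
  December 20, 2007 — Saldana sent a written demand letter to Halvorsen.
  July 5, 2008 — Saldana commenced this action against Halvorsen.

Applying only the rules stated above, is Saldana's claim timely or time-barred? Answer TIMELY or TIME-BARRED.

The cause of action accrued on May 3, 2005, the date of the act.
The untolled deadline — 2 years after May 3, 2005 — is May 3, 2007.
Because the defendant's absence from the jurisdiction ran from November 3, 2005 to June 15, 2006, the deadline is extended by 224 days to December 13, 2007.
The written tolling agreement from December 25, 2006 to August 1, 2007 tolled the period for 219 days, extending the deadline to July 19, 2008.
The other events in the timeline have no effect on the limitation period under the stated rules.
The July 5, 2008 filing precedes the July 19, 2008 deadline; the claim is timely.

TIMELY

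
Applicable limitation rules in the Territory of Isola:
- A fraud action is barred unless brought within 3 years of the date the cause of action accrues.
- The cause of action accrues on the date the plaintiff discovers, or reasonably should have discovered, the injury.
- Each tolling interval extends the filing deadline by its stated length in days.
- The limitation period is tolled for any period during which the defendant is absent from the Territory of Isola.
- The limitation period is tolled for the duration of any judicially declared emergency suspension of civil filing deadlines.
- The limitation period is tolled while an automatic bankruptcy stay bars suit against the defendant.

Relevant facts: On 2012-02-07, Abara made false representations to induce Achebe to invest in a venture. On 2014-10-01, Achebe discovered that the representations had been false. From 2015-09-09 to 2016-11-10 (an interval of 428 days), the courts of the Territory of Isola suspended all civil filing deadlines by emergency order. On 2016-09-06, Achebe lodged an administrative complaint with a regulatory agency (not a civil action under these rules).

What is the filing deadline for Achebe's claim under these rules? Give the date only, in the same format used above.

The claim did not accrue until Achebe discovered the injury on 2014-10-01; the 2012-02-07 act date does not start the clock under the stated rule.
3 years from 2014-10-01 is 2017-10-01.
The emergency suspension of filing deadlines from 2015-09-09 to 2016-11-10 tolled the period for 428 days, extending the deadline to 2018-12-03.
Nothing else in the chronology tolls or restarts the period.

2018-12-03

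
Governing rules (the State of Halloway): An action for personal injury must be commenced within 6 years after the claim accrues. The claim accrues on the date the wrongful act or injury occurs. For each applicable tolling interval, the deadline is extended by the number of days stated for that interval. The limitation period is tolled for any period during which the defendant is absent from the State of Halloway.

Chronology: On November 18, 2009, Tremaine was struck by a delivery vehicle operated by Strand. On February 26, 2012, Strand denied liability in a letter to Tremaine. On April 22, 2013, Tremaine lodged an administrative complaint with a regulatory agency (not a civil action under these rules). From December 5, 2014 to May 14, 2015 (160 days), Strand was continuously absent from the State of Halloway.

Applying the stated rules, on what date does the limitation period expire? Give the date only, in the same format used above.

The claim accrued on November 18, 2009, the date of the act.
The untolled deadline — 6 years after November 18, 2009 — is November 18, 2015.
The period was tolled for 160 days by the defendant's absence from the jurisdiction (December 5, 2014 to May 14, 2015), pushing the deadline to April 26, 2016.
None of the other events listed affects the running of the period under the stated rules.

April 26, 2016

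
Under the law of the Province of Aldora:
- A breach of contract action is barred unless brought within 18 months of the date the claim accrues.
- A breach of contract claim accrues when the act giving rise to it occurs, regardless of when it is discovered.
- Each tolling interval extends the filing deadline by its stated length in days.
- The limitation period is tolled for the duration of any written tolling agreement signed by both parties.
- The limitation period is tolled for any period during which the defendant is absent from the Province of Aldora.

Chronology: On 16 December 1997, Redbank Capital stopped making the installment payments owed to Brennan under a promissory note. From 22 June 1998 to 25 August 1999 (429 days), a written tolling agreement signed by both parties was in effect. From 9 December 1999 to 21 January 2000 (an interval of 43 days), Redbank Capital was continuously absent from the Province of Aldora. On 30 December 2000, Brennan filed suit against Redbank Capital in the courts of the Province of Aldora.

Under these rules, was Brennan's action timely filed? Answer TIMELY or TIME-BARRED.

The claim accrued on 16 December 1997, when the wrongful act occurred.
18 months from 16 December 1997 is 16 June 1999.
The written tolling agreement from 22 June 1998 to 25 August 1999 tolled the period for 429 days, extending the deadline to 18 August 2000.
Because the defendant's absence from the jurisdiction ran from 9 December 1999 to 21 January 2000, the deadline is extended by 43 days to 30 September 2000.
Filing on 30 December 2000 missed the 30 September 2000 deadline — the action is time-barred.

TIME-BARRED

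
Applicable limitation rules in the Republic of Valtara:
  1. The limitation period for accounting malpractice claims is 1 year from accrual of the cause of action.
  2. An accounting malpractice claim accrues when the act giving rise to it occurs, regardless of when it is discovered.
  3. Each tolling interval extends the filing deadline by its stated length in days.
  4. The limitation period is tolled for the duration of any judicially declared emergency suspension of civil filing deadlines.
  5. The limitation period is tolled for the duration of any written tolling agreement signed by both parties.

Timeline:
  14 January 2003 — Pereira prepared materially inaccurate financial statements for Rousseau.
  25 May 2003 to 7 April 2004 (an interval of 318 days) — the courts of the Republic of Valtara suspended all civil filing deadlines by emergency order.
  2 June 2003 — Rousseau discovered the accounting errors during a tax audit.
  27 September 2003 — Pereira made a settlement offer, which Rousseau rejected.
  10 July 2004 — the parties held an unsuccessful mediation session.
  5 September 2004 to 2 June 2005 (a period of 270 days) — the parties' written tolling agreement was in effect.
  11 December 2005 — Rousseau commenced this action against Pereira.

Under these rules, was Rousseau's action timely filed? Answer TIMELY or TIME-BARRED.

The claim accrued on 14 January 2003, when the wrongful act occurred; under the stated occurrence rule the 2 June 2003 discovery does not delay accrual.
The untolled deadline — 1 year after 14 January 2003 — is 14 January 2004.
The emergency suspension of filing deadlines from 25 May 2003 to 7 April 2004 tolled the period for 318 days, extending the deadline to 27 November 2004.
Because the written tolling agreement ran from 5 September 2004 to 2 June 2005, the deadline is extended by 270 days to 24 August 2005.
Nothing else in the chronology tolls or restarts the period.
Rousseau filed on 11 December 2005, after the 24 August 2005 deadline, so the action is time-barred.

TIME-BARRED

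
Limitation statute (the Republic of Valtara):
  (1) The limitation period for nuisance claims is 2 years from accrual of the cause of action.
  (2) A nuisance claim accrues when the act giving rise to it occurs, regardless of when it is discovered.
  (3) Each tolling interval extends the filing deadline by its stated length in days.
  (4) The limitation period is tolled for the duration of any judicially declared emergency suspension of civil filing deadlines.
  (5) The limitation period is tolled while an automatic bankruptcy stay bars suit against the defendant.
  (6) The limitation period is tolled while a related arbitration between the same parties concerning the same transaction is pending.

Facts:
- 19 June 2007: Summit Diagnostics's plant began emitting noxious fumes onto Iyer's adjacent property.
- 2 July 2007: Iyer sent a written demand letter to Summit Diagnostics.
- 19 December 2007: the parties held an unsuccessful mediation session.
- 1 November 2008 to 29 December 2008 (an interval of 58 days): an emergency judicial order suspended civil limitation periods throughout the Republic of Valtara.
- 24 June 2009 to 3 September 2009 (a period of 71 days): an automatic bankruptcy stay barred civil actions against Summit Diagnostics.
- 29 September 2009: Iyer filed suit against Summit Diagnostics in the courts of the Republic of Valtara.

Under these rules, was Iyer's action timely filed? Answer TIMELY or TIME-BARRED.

The claim accrued on 19 June 2007, when the wrongful act occurred.
The untolled deadline — 2 years after 19 June 2007 — is 19 June 2009.
The emergency suspension of filing deadlines from 1 November 2008 to 29 December 2008 tolled the period for 58 days, extending the deadline to 16 August 2009.
Because the automatic bankruptcy stay ran from 24 June 2009 to 3 September 2009, the deadline is extended by 71 days to 26 October 2009.
Nothing else in the chronology tolls or restarts the period.
The 29 September 2009 filing precedes the 26 October 2009 deadline; the claim is timely.

TIMELY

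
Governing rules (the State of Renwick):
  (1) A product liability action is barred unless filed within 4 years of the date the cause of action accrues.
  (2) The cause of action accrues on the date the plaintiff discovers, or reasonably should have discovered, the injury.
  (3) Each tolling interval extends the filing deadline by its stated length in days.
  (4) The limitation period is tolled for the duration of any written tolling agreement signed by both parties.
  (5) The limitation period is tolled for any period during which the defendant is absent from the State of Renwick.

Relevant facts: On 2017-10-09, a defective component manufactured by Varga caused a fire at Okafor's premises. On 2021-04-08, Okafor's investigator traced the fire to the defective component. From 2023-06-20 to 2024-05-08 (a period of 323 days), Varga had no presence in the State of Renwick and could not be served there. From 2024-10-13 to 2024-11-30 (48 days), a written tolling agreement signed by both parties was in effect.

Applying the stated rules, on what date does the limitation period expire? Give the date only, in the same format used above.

Accrual is tied to discovery, so the period began on 2021-04-08 rather than on 2017-10-09 when the act occurred.
The untolled deadline — 4 years after 2021-04-08 — is 2025-04-08.
Because the defendant's absence from the jurisdiction ran from 2023-06-20 to 2024-05-08, the deadline is extended by 323 days to 2026-02-25.
The period was tolled for 48 days by the written tolling agreement (2024-10-13 to 2024-11-30), pushing the deadline to 2026-04-14.

2026-04-14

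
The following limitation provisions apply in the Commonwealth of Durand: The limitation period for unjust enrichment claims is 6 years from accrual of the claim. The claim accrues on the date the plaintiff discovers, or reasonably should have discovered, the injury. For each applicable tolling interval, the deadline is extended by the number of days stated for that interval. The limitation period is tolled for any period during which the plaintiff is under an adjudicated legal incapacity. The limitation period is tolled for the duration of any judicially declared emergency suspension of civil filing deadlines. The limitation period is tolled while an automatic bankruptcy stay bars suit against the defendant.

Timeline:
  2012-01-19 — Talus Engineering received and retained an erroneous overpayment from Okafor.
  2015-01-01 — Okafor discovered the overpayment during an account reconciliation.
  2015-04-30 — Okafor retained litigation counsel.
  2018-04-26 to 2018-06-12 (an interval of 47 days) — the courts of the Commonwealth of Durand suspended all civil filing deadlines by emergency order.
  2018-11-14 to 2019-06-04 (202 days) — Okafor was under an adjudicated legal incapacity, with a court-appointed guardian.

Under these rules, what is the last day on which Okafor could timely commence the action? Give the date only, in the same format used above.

2021-09-07

Accrual is tied to discovery, so the period began on 2015-01-01 rather than on 2012-01-19 when the act occurred.
The untolled deadline — 6 years after 2015-01-01 — is 2021-01-01.
The period was tolled for 47 days by the emergency suspension of filing deadlines (2018-04-26 to 2018-06-12), pushing the deadline to 2021-02-17.
The plaintiff's legal incapacity from 2018-11-14 to 2019-06-04 tolled the period for 202 days, extending the deadline to 2021-09-07.
Nothing else in the chronology tolls or restarts the period.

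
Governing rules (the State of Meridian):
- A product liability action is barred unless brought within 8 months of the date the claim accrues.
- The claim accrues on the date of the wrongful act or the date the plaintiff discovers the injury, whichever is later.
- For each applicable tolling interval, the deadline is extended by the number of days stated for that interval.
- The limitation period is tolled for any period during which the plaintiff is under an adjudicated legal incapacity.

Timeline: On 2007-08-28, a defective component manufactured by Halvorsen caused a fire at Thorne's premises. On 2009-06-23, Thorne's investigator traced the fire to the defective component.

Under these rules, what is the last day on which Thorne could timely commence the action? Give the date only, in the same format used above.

2010-02-23

The claim accrued on 2009-06-23 — the later of the 2007-08-28 act and the 2009-06-23 discovery.
The untolled deadline — 8 months after 2009-06-23 — is 2010-02-23.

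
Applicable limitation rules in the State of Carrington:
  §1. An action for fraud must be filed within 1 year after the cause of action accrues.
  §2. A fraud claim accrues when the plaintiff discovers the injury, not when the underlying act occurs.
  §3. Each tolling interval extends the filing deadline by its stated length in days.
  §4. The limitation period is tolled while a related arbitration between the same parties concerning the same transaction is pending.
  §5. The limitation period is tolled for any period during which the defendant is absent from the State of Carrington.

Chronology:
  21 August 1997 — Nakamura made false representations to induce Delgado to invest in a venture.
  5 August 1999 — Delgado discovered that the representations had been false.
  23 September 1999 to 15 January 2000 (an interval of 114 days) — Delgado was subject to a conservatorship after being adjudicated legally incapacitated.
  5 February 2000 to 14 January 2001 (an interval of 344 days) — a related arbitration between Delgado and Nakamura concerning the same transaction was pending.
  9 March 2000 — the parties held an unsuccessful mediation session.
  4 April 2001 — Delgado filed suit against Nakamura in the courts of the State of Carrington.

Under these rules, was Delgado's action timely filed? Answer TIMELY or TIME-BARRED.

TIMELY

Accrual is tied to discovery, so the period began on 5 August 1999 rather than on 21 August 1997 when the act occurred.
Adding the 1 year base period to 5 August 1999 gives a deadline of 5 August 2000, before any tolling.
The pending related arbitration from 5 February 2000 to 14 January 2001 tolled the period for 344 days, extending the deadline to 15 July 2001.
No stated provision tolls the period for the plaintiff's incapacity, so the interval from 23 September 1999 to 15 January 2000 has no effect on the deadline.
Nothing else in the chronology tolls or restarts the period.
The 4 April 2001 filing precedes the 15 July 2001 deadline; the claim is timely.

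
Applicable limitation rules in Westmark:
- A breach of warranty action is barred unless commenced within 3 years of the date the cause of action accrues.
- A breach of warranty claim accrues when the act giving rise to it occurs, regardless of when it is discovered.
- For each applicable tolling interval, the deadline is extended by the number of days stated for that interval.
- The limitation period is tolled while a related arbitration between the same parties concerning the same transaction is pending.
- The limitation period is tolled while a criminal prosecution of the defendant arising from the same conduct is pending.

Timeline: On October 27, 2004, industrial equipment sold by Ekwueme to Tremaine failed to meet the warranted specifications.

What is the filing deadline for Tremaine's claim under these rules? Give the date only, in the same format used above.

October 27, 2007

The cause of action accrued on October 27, 2004, the date of the act.
The untolled deadline — 3 years after October 27, 2004 — is October 27, 2007.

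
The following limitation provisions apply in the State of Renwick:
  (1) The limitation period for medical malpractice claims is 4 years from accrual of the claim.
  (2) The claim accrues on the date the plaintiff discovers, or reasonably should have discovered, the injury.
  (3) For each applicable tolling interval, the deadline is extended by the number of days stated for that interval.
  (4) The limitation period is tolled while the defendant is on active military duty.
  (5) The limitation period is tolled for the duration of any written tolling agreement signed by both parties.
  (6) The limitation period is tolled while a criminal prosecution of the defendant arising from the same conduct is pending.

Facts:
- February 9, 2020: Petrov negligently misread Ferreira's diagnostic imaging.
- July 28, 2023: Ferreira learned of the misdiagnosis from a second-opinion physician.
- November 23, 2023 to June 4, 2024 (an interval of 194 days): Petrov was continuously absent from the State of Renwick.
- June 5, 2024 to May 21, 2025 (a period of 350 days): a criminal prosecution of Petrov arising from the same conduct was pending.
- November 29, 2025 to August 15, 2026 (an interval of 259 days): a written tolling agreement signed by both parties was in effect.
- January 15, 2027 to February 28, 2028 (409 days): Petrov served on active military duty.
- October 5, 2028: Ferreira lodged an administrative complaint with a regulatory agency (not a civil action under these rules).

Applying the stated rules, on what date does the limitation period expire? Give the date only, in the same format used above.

May 11, 2030

Under the discovery rule, the claim accrued on July 28, 2023, when Ferreira discovered the injury — not on the February 9, 2020 date of the underlying act.
The untolled deadline — 4 years after July 28, 2023 — is July 28, 2027.
The period was tolled for 350 days by the pending criminal prosecution (June 5, 2024 to May 21, 2025), pushing the deadline to July 12, 2028.
The written tolling agreement from November 29, 2025 to August 15, 2026 tolled the period for 259 days, extending the deadline to March 28, 2029.
The defendant's active military service from January 15, 2027 to February 28, 2028 tolled the period for 409 days, extending the deadline to May 11, 2030.
The defendant's absence from the jurisdiction from November 23, 2023 to June 4, 2024 does not toll the period, because no stated rule makes the defendant's absence a tolling event.
Nothing else in the chronology tolls or restarts the period.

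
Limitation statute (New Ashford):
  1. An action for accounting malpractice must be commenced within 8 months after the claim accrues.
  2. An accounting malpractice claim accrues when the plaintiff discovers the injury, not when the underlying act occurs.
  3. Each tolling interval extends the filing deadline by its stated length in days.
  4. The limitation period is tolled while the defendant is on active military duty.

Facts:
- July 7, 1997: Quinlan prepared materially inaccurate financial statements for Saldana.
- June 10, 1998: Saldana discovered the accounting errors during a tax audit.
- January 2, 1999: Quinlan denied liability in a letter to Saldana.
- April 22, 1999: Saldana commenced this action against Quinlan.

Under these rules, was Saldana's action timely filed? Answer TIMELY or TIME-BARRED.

TIME-BARRED

Accrual is tied to discovery, so the period began on June 10, 1998 rather than on July 7, 1997 when the act occurred.
The untolled deadline — 8 months after June 10, 1998 — is February 10, 1999.
The other events in the timeline have no effect on the limitation period under the stated rules.
Saldana filed on April 22, 1999, after the February 10, 1999 deadline, so the action is time-barred.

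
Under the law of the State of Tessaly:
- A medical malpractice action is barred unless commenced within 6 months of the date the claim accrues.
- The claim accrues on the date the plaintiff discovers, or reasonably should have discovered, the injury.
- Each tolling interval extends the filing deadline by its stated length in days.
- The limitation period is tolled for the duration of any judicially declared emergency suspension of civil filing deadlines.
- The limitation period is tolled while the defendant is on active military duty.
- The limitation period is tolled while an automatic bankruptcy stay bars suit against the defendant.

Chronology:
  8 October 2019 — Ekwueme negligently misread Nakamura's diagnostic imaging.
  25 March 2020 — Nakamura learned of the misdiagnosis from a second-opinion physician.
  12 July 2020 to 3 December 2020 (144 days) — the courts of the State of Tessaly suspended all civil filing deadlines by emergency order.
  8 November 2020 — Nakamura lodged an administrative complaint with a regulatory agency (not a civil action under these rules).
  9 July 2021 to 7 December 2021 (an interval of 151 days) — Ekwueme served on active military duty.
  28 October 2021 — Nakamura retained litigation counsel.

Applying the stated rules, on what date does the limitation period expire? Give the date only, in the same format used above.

16 February 2021

The claim did not accrue until Nakamura discovered the injury on 25 March 2020; the 8 October 2019 act date does not start the clock under the stated rule.
6 months from 25 March 2020 is 25 September 2020.
The emergency suspension of filing deadlines from 12 July 2020 to 3 December 2020 tolled the period for 144 days, extending the deadline to 16 February 2021.
The defendant's active military service starting 9 July 2021 came too late — the period had run on 16 February 2021 — and so does not extend the deadline.
None of the other events listed affects the running of the period under the stated rules.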